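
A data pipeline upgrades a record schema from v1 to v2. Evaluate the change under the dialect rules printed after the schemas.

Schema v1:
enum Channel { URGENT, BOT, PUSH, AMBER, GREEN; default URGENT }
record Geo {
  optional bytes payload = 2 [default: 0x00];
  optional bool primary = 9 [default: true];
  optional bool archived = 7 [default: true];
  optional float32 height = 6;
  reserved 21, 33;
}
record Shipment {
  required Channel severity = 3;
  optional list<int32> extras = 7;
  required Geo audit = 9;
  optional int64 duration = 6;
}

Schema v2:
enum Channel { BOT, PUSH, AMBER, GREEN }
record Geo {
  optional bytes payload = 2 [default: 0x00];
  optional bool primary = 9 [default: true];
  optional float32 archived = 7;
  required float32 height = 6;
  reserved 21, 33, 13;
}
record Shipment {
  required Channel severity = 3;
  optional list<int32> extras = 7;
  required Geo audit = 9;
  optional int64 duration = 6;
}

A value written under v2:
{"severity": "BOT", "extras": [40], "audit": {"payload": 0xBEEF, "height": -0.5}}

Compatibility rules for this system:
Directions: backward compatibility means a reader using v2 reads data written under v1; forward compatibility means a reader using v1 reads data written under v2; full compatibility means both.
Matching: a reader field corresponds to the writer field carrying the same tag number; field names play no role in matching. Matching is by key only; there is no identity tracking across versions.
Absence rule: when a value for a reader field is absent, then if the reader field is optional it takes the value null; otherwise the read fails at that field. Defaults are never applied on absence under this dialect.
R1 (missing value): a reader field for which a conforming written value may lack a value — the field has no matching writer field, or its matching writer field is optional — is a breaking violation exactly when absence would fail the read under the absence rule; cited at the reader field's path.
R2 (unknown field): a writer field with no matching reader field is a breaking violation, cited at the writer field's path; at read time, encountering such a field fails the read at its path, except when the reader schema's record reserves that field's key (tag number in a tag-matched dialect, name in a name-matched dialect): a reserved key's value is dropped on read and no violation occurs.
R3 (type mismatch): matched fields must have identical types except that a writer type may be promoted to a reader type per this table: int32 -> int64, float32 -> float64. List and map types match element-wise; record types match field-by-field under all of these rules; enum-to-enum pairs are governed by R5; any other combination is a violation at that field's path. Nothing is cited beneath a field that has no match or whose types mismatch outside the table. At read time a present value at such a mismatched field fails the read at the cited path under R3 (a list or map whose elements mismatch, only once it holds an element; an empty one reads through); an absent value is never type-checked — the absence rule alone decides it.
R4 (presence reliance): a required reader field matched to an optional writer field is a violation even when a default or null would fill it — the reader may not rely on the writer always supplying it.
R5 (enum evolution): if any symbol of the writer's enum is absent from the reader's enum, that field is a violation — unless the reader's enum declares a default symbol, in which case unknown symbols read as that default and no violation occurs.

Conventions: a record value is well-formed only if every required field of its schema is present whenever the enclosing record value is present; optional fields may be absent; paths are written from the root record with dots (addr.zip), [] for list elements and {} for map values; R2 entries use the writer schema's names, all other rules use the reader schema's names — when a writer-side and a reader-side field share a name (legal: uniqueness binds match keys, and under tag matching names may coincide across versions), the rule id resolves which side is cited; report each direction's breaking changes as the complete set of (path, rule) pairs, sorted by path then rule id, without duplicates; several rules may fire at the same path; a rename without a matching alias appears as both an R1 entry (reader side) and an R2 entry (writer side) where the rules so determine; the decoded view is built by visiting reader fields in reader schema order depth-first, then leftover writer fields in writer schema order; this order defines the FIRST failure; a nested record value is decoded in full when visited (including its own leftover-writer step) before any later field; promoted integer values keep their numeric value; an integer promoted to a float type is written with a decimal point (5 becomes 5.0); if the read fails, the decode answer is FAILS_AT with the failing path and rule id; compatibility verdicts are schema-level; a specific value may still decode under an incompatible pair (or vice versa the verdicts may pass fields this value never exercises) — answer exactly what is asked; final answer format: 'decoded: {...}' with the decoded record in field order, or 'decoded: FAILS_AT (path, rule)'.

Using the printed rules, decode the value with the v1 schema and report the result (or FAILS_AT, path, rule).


decoded: {"severity": "BOT", "extras": [40], "audit": {"payload": 0xBEEF, "primary": null, "archived": null, "height": -0.5}, "duration": null}

in Shipment below, arrows point writer -> reader
decoding the Shipment value with the v1 reader:
  severity := "BOT"
  extras := [40]
  audit.payload := 0xBEEF
  audit.primary := null (not supplied -> null)
  audit.archived := null (not supplied -> null)
  audit.height := -0.5
  duration := null (not supplied -> null)
  => decoded: {"severity": "BOT", "extras": [40], "audit": {"payload": 0xBEEF, "primary": null, "archived": null, "height": -0.5}, "duration": null}
diffs on Shipment not affecting the asked answer:
  field archived in record Geo: type bool changed to float32 (its default is dropped) -> matters for Shipment compatibility verdicts, not for this value's decode
  enum Channel (field severity in record Shipment): symbol URGENT removed (it was the default; the default is cleared) -> matters for Shipment compatibility verdicts, not for this value's decode
  field height in record Geo: optional changed to required -> matters for Shipment compatibility verdicts, not for this value's decode


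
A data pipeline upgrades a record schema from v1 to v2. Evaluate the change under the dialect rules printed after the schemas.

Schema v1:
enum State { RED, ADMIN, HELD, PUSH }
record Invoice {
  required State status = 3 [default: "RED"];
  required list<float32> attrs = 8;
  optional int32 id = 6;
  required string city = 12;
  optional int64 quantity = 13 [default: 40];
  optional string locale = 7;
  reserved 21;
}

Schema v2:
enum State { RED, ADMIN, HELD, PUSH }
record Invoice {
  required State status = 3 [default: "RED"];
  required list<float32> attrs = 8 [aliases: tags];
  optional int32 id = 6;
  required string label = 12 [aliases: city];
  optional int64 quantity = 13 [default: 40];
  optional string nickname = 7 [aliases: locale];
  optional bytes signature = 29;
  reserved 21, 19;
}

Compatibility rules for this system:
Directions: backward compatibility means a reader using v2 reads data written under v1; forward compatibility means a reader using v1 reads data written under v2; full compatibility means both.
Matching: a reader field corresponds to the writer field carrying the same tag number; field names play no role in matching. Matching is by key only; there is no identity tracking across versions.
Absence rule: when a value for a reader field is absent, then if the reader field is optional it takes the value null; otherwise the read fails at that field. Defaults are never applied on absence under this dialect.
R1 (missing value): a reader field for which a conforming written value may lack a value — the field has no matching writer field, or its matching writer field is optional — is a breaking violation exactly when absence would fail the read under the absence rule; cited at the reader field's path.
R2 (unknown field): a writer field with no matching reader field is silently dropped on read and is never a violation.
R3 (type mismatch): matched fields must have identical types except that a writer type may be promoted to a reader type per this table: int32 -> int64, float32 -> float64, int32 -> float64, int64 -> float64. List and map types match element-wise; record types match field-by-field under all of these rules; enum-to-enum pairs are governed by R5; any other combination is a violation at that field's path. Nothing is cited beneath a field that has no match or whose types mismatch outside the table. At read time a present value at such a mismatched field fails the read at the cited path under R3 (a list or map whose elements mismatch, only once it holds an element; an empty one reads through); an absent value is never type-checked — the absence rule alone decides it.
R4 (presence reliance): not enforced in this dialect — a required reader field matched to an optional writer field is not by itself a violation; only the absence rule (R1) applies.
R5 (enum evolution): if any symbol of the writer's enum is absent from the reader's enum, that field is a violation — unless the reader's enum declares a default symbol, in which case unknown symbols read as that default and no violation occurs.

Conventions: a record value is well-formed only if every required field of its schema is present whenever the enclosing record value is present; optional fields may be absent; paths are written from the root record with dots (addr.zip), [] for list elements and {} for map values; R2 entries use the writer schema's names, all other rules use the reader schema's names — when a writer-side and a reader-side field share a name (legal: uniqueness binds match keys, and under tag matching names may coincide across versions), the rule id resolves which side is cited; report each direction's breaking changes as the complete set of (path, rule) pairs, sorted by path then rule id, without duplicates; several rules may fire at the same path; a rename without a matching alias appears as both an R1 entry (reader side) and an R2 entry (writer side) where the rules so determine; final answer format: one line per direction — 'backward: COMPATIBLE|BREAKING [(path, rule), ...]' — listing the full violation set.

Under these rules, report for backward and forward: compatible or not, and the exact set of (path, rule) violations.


arrows below run writer -> reader for Invoice
backward on Invoice — v2 reading data written by v1:
  State -> State, writer required: status aligns to status
  list<float32> -> list<float32>, writer required: attrs aligns to attrs
  int32 -> int32, writer optional: id aligns to id
  string -> string, writer required: label aligns to city
  int64 -> int64, writer optional: quantity aligns to quantity
  string -> string, writer optional: nickname aligns to locale
  signature: no writer match
  nothing fires on Invoice: backward is COMPATIBLE
forward on Invoice — v1 reading data written by v2:
  State -> State, writer required: status aligns to status
  list<float32> -> list<float32>, writer required: attrs aligns to attrs
  int32 -> int32, writer optional: id aligns to id
  string -> string, writer required: city aligns to label
  int64 -> int64, writer optional: quantity aligns to quantity
  string -> string, writer optional: locale aligns to nickname
  leftover writer field: signature
  nothing fires on Invoice: forward is COMPATIBLE

backward: COMPATIBLE []; forward: COMPATIBLE []


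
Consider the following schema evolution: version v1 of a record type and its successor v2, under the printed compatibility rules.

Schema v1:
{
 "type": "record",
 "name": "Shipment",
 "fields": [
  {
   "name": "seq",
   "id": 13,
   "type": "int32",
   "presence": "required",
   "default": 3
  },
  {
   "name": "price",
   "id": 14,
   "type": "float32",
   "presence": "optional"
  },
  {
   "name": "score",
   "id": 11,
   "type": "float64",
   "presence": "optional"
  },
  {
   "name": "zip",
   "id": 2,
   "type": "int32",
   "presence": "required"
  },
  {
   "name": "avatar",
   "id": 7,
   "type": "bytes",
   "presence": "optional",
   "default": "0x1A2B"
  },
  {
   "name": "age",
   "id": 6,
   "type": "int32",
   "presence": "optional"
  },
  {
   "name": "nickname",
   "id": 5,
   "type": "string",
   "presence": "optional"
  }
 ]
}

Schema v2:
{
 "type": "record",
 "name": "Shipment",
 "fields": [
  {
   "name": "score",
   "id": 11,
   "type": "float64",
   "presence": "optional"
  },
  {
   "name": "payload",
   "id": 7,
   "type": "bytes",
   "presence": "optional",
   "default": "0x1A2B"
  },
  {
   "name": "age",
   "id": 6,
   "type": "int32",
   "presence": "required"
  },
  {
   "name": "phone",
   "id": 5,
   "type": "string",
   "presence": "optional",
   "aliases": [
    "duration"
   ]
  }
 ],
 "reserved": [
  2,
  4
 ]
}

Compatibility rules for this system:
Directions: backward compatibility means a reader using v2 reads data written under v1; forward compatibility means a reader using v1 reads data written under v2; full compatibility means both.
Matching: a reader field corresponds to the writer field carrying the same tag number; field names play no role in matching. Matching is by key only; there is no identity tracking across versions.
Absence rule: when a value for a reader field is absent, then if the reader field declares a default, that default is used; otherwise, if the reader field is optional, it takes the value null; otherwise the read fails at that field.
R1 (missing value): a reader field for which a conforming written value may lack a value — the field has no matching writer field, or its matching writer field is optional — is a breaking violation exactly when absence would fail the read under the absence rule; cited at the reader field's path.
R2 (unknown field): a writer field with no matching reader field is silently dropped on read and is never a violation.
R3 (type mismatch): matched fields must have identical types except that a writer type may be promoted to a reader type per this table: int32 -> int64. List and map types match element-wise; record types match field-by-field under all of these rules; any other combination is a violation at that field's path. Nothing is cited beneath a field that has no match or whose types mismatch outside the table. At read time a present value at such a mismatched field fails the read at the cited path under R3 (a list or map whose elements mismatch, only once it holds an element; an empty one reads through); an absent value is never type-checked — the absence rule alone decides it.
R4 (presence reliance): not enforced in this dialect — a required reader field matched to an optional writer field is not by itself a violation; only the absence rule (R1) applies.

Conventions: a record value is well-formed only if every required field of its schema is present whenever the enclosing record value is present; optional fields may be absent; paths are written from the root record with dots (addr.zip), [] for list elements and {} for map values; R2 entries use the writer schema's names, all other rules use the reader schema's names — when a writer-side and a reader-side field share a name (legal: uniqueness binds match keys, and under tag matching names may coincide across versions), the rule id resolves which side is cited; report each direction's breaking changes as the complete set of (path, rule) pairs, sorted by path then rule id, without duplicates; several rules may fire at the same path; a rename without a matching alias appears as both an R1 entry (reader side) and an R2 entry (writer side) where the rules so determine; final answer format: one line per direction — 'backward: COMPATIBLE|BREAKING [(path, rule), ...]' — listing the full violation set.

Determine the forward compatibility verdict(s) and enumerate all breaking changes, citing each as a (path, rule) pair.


forward: BREAKING [(zip, R1)]

the writer's type comes first in each Shipment pair
forward analysis of Shipment with v1 as reader and v2 as writer:
  seq: no writer match
  price: no writer match
  score: paired with writer score (float64 -> float64; writer optional)
  zip: no writer match
  avatar: paired with writer payload (bytes -> bytes; writer optional)
  age: paired with writer age (int32 -> int32; writer required)
  nickname: paired with writer phone (string -> string; writer optional)
  violation R1 at zip
  => forward: BREAKING (1)
the other Shipment changes do not affect what is asked:
  removed field price from record Shipment -> no rule fires on it in Shipment's dialect; the asked verdict holds
  renamed field avatar to payload in record Shipment -> no rule fires on it in Shipment's dialect; the asked verdict holds
  renamed field nickname to phone in record Shipment -> no rule fires on it in Shipment's dialect; the asked verdict holds
  removed field seq from record Shipment -> no rule fires on it in Shipment's dialect; the asked verdict holds
  field age in record Shipment: optional changed to required -> its effect on Shipment is confined to the backward direction, not asked


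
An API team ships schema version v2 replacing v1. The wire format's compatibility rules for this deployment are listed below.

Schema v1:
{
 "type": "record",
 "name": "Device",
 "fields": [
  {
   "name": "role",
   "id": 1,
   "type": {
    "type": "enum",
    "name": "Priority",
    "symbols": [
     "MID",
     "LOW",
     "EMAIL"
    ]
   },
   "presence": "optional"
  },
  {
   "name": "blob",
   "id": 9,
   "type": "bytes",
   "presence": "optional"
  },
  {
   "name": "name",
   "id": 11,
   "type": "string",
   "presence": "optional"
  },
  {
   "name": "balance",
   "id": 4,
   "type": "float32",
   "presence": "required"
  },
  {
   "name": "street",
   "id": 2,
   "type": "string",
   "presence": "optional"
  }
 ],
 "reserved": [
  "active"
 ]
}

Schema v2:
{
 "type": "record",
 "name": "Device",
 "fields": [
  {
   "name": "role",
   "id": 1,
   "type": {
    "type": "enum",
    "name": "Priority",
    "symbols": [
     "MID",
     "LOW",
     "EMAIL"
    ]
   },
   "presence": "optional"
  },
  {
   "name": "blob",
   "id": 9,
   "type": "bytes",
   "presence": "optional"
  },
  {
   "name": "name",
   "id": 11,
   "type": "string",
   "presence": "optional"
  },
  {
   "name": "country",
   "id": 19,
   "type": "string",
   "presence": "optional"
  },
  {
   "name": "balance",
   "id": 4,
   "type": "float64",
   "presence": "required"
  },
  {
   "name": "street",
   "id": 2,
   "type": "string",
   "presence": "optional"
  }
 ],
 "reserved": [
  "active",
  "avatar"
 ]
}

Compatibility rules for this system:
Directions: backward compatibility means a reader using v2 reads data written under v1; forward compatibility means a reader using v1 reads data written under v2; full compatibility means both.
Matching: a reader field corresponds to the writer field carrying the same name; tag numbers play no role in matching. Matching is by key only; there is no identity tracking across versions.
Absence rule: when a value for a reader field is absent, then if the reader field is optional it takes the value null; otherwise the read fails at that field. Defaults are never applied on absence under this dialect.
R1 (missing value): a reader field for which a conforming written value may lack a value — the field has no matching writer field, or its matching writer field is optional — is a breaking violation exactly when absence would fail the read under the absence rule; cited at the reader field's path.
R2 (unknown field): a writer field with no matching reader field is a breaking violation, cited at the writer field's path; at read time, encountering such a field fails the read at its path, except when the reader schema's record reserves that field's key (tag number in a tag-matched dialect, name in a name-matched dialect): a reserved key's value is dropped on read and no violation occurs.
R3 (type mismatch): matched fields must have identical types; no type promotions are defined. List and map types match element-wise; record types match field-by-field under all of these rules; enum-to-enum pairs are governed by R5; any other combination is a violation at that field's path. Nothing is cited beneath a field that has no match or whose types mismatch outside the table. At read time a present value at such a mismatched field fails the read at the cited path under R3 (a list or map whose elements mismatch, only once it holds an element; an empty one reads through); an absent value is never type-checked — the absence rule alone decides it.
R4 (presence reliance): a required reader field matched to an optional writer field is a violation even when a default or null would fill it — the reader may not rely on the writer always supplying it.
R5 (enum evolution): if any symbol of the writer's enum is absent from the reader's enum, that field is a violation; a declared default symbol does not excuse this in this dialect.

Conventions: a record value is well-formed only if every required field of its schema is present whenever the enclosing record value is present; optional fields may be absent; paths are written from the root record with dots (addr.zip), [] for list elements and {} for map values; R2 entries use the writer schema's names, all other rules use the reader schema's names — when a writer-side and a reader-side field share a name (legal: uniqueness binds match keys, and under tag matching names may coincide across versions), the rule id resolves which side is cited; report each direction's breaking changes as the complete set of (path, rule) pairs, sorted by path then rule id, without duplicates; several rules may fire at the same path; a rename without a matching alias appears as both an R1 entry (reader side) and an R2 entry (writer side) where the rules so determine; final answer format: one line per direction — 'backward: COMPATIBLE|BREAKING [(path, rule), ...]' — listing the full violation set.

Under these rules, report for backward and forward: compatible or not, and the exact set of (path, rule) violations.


arrows below run writer -> reader for Device
checking backward for Device: reader v2 against writer v1:
  role: paired with writer role (Priority -> Priority; writer optional)
  blob: paired with writer blob (bytes -> bytes; writer optional)
  name: paired with writer name (string -> string; writer optional)
  no writer field matches reader country
  balance: paired with writer balance (float32 -> float64; writer required)
  street: paired with writer street (string -> string; writer optional)
  R3 fires at balance
  => backward: BREAKING (1)
checking forward for Device: reader v1 against writer v2:
  role: paired with writer role (Priority -> Priority; writer optional)
  blob: paired with writer blob (bytes -> bytes; writer optional)
  name: paired with writer name (string -> string; writer optional)
  balance: paired with writer balance (float64 -> float32; writer required)
  street: paired with writer street (string -> string; writer optional)
  writer country: unknown to reader
  R3 fires at balance
  R2 fires at country
  => forward: BREAKING (2)

backward: BREAKING [(balance, R3)]; forward: BREAKING [(balance, R3), (country, R2)]


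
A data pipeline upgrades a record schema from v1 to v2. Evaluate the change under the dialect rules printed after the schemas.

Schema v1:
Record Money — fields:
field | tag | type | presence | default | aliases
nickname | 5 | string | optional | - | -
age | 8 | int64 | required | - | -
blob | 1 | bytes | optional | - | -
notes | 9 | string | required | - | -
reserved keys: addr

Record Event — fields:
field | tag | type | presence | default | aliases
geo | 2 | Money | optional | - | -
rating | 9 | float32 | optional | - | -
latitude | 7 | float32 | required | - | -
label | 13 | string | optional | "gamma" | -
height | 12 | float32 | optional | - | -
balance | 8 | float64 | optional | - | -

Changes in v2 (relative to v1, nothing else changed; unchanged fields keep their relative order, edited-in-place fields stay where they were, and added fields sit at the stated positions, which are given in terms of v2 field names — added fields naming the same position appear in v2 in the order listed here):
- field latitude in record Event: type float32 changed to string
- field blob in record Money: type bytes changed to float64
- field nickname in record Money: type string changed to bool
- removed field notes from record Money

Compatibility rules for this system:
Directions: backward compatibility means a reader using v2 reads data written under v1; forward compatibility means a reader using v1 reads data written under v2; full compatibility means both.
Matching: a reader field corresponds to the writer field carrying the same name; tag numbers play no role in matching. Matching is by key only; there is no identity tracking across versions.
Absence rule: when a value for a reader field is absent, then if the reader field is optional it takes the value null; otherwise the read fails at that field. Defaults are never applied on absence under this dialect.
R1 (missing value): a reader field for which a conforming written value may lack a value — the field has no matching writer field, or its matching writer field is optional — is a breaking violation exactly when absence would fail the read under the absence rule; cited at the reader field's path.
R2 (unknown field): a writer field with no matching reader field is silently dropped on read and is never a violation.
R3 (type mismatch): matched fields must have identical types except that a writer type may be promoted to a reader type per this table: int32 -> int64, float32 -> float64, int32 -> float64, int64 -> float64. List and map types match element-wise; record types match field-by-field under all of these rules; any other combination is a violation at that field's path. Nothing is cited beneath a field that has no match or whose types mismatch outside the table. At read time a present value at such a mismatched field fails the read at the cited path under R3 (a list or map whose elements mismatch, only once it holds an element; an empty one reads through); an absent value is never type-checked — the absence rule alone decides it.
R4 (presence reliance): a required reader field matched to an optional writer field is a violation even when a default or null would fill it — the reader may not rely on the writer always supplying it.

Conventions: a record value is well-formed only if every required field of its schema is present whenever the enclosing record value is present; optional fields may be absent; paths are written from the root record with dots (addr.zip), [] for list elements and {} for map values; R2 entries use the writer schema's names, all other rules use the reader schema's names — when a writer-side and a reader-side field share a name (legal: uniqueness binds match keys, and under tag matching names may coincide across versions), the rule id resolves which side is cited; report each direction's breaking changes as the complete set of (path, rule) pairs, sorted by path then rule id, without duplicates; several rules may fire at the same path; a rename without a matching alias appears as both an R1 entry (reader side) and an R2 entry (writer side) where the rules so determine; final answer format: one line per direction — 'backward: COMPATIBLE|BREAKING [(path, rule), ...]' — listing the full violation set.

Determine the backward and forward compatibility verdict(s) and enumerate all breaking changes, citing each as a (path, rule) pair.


in Event below, arrows point writer -> reader
checking backward for Event: reader v2 against writer v1:
  geo <- geo (Money -> Money, writer optional)
  rating <- rating (float32 -> float32, writer optional)
  latitude <- latitude (float32 -> string, writer required)
  label <- label (string -> string, writer optional)
  height <- height (float32 -> float32, writer optional)
  balance <- balance (float64 -> float64, writer optional)
  geo.nickname <- geo.nickname (string -> bool, writer optional)
  geo.age <- geo.age (int64 -> int64, writer required)
  geo.blob <- geo.blob (bytes -> float64, writer optional)
  leftover writer field: geo.notes
  R3 fires at geo.blob
  R3 fires at geo.nickname
  R3 fires at latitude
  => 3 violation(s): backward is BREAKING for Event
checking forward for Event: reader v1 against writer v2:
  geo <- geo (Money -> Money, writer optional)
  rating <- rating (float32 -> float32, writer optional)
  latitude <- latitude (string -> float32, writer required)
  label <- label (string -> string, writer optional)
  height <- height (float32 -> float32, writer optional)
  balance <- balance (float64 -> float64, writer optional)
  geo.nickname <- geo.nickname (bool -> string, writer optional)
  geo.age <- geo.age (int64 -> int64, writer required)
  geo.blob <- geo.blob (float64 -> bytes, writer optional)
  geo.notes: no writer-side match
  R3 fires at geo.blob
  R3 fires at geo.nickname
  R1 fires at geo.notes
  R3 fires at latitude
  => 4 violation(s): forward is BREAKING for Event

backward: BREAKING [(geo.blob, R3), (geo.nickname, R3), (latitude, R3)]; forward: BREAKING [(geo.blob, R3), (geo.nickname, R3), (geo.notes, R1), (latitude, R3)]


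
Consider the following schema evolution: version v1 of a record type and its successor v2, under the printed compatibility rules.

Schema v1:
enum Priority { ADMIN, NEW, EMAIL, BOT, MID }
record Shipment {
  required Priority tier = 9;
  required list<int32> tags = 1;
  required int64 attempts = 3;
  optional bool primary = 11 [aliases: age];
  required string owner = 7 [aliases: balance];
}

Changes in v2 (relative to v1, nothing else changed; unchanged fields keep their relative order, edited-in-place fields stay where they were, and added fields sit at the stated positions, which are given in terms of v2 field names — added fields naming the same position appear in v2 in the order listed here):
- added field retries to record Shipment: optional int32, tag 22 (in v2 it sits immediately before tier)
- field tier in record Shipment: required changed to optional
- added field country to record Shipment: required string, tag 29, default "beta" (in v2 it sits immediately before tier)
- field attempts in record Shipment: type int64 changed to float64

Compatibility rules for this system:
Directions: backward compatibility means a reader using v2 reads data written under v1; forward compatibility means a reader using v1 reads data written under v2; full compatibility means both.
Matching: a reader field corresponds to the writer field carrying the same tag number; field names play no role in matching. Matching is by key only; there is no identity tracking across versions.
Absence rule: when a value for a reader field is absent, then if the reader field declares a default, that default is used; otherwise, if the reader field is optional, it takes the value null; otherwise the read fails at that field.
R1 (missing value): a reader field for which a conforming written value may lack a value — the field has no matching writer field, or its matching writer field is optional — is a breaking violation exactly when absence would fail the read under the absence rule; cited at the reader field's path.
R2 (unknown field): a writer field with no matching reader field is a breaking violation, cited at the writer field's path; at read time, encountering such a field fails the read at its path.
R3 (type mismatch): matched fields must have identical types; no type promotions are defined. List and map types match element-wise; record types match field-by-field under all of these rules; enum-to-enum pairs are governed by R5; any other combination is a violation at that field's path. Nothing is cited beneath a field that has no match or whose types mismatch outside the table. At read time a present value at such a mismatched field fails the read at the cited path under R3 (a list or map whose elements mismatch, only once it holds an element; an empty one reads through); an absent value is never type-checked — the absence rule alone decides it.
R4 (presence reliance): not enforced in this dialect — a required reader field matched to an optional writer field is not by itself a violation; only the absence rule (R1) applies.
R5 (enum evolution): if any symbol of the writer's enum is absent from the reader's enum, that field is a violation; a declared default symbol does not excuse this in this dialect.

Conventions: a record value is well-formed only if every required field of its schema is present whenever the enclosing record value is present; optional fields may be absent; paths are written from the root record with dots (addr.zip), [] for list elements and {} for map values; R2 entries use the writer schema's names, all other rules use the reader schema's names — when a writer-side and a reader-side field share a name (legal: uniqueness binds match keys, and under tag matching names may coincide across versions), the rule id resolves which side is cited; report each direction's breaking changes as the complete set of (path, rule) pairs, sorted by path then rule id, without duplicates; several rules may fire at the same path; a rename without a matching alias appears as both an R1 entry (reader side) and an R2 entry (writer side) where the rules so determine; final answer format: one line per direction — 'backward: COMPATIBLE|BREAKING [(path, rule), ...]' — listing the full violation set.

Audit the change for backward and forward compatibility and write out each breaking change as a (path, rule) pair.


backward: BREAKING [(attempts, R3)]; forward: BREAKING [(attempts, R3), (country, R2), (retries, R2), (tier, R1)]

the writer's type comes first in each Shipment pair
checking backward for Shipment: reader v2 against writer v1:
  retries: no writer match
  country: no writer match
  tier <- tier (Priority -> Priority, writer required)
  tags <- tags (list<int32> -> list<int32>, writer required)
  attempts <- attempts (int64 -> float64, writer required)
  primary <- primary (bool -> bool, writer optional)
  owner <- owner (string -> string, writer required)
  rule R3 violated at attempts
  => backward verdict for Shipment: BREAKING, 1 violation(s)
checking forward for Shipment: reader v1 against writer v2:
  tier <- tier (Priority -> Priority, writer optional)
  tags <- tags (list<int32> -> list<int32>, writer required)
  attempts <- attempts (float64 -> int64, writer required)
  primary <- primary (bool -> bool, writer optional)
  owner <- owner (string -> string, writer required)
  writer field retries has no reader counterpart
  writer field country has no reader counterpart
  rule R3 violated at attempts
  rule R2 violated at country
  rule R2 violated at retries
  rule R1 violated at tier
  => forward verdict for Shipment: BREAKING, 4 violation(s)


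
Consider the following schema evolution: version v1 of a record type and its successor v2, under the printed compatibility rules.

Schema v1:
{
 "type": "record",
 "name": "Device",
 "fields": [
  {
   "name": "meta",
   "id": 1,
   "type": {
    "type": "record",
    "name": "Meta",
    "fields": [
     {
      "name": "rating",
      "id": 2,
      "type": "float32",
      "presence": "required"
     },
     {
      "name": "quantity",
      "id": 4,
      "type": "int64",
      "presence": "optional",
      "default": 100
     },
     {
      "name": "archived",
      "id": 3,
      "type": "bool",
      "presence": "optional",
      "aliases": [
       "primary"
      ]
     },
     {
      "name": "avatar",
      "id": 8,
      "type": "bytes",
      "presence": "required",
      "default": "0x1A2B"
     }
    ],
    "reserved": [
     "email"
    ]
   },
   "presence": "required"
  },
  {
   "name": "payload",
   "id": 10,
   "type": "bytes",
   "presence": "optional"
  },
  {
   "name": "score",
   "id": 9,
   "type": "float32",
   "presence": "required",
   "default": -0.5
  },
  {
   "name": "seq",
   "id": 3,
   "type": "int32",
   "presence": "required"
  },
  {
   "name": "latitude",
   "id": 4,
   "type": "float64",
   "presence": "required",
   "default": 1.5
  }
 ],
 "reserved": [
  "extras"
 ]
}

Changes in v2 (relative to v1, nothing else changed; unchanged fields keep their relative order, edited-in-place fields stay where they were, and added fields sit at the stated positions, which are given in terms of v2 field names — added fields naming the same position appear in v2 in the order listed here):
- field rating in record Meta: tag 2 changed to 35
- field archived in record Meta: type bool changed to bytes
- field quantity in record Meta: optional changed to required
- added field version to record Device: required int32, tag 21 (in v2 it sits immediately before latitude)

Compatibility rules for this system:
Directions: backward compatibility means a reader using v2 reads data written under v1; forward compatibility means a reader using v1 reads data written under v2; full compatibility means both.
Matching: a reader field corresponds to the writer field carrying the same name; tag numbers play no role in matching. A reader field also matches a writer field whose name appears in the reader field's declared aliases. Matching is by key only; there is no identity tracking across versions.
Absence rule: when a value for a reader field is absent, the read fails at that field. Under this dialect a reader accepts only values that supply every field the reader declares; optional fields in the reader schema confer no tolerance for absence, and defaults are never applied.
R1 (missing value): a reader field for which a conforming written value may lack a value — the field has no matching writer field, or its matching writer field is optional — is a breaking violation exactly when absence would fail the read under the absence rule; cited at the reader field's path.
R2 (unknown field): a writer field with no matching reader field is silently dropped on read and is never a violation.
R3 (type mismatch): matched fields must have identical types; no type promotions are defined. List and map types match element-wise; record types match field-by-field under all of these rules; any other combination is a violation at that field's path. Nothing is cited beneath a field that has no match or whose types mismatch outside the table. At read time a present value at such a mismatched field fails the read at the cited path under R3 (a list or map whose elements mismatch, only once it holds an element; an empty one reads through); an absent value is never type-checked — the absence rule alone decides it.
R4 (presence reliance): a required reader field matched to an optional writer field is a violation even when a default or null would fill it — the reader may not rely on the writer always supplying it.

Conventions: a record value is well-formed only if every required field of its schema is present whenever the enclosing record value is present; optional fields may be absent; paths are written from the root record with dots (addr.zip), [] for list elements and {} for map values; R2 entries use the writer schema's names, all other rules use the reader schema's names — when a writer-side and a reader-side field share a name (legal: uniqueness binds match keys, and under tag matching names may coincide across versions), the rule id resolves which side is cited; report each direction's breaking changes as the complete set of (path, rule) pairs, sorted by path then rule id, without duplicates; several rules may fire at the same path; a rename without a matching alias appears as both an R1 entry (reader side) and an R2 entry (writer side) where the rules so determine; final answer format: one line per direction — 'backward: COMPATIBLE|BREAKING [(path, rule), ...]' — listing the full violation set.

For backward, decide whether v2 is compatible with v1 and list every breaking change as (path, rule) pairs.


in Device below, arrows point writer -> reader
backward for Device (reader v2, writer v1):
  meta: Meta -> Meta, writer required; from meta
  payload: bytes -> bytes, writer optional; from payload
  score: float32 -> float32, writer required; from score
  seq: int32 -> int32, writer required; from seq
  version has no writer counterpart
  latitude: float64 -> float64, writer required; from latitude
  meta.rating: float32 -> float32, writer required; from meta.rating
  meta.quantity: int64 -> int64, writer optional; from meta.quantity
  meta.archived: bool -> bytes, writer optional; from meta.archived
  meta.avatar: bytes -> bytes, writer required; from meta.avatar
  breaking: (meta.archived, R1)
  breaking: (meta.archived, R3)
  breaking: (meta.quantity, R1)
  breaking: (meta.quantity, R4)
  breaking: (payload, R1)
  breaking: (version, R1)
  => backward: BREAKING (6)
the rest of the Device diff is inert for this question:
  field rating in record Meta: tag 2 changed to 35 -> triggers nothing under Device's printed rules — same verdict

backward: BREAKING [(meta.archived, R1), (meta.archived, R3), (meta.quantity, R1), (meta.quantity, R4), (payload, R1), (version, R1)]
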